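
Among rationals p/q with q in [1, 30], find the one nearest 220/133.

43/26

Expand x = 220/133 as a continued fraction with the Euclidean algorithm:
  220 = 1*133 + 87, so a_0 = 1.
  133 = 1*87 + 46, so a_1 = 1.
  87 = 1*46 + 41, so a_2 = 1.
  46 = 1*41 + 5, so a_3 = 1.
  41 = 8*5 + 1, so a_4 = 8.
  5 = 5*1 + 0, so a_5 = 5.
so x = [1; 1, 1, 1, 8, 5].
Convergents (p_i = a_i*p_{i-1} + p_{i-2}, q_i = a_i*q_{i-1} + q_{i-2} with p_{-2}=0, p_{-1}=1, q_{-2}=1, q_{-1}=0), until the denominator exceeds 30:
  i=0: a_0=1, p_0 = 1*1 + 0 = 1, q_0 = 1*0 + 1 = 1.
  i=1: a_1=1, p_1 = 1*1 + 1 = 2, q_1 = 1*1 + 0 = 1.
  i=2: a_2=1, p_2 = 1*2 + 1 = 3, q_2 = 1*1 + 1 = 2.
  i=3: a_3=1, p_3 = 1*3 + 2 = 5, q_3 = 1*2 + 1 = 3.
  i=4: a_4=8, p_4 = 8*5 + 3 = 43, q_4 = 8*3 + 2 = 26.
  i=5: a_5=5, p_5 = 5*43 + 5 = 220, q_5 = 5*26 + 3 = 133.
q_5 = 133 > 30, so the last convergent with denominator <= 30 is p_4/q_4 = 43/26.
The closest fraction with denominator <= 30 is either p_4/q_4 or the intermediate fraction (k*p_4 + p_3)/(k*q_4 + q_3) with the largest k >= 1 whose denominator stays <= 30; these approach x as k grows, and every other convergent or intermediate fraction in range is farther away.
Largest k: floor((30 - q_3)/q_4) = floor((30 - 3)/26) = 1.
That gives (1*43 + 5)/(1*26 + 3) = 48/29.
Compare the errors: |x - 43/26| = |220*26 - 43*133|/(133*26) = 1/3458, and |x - 48/29| = |220*29 - 48*133|/(133*29) = 4/3857.
Cross-multiplying, 1*3857 = 3857 < 13832 = 4*3458, so 1/3458 is smaller: the convergent 43/26 is closer to x than 48/29.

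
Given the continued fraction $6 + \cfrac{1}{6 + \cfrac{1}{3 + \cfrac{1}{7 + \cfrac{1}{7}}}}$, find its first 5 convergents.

6/1, 37/6, 117/19, 856/139, 6109/992

Using the convergent recurrence p_i = a_i*p_{i-1} + p_{i-2}, q_i = a_i*q_{i-1} + q_{i-2} with p_{-2}=0, p_{-1}=1, q_{-2}=1, q_{-1}=0:
  i=0: a_0=6, p_0 = 6*1 + 0 = 6, q_0 = 6*0 + 1 = 1.
  i=1: a_1=6, p_1 = 6*6 + 1 = 37, q_1 = 6*1 + 0 = 6.
  i=2: a_2=3, p_2 = 3*37 + 6 = 117, q_2 = 3*6 + 1 = 19.
  i=3: a_3=7, p_3 = 7*117 + 37 = 856, q_3 = 7*19 + 6 = 139.
  i=4: a_4=7, p_4 = 7*856 + 117 = 6109, q_4 = 7*139 + 19 = 992.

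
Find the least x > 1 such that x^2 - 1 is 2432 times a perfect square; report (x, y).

(x, y) = (14982337, 303807)

First expand sqrt(2432) as a continued fraction. With x_i = (sqrt(2432) + m_i)/d_i and (m_0, d_0) = (0, 1): a_0 = floor(sqrt(2432)) = 49, since 49^2 = 2401 <= 2432 < 2500 = 50^2.
Iterate m_{i+1} = d_i*a_i - m_i, d_{i+1} = (2432 - m_{i+1}^2)/d_i, a_{i+1} = floor((a_0 + m_{i+1})/d_{i+1}):
  m_1 = 1*49 - 0 = 49, d_1 = (2432 - 49^2)/1 = 31/1 = 31, a_1 = floor((49 + 49)/31) = 3.
  m_2 = 31*3 - 49 = 44, d_2 = (2432 - 44^2)/31 = 496/31 = 16, a_2 = floor((49 + 44)/16) = 5.
  m_3 = 16*5 - 44 = 36, d_3 = (2432 - 36^2)/16 = 1136/16 = 71, a_3 = floor((49 + 36)/71) = 1.
  m_4 = 71*1 - 36 = 35, d_4 = (2432 - 35^2)/71 = 1207/71 = 17, a_4 = floor((49 + 35)/17) = 4.
  m_5 = 17*4 - 35 = 33, d_5 = (2432 - 33^2)/17 = 1343/17 = 79, a_5 = floor((49 + 33)/79) = 1.
  m_6 = 79*1 - 33 = 46, d_6 = (2432 - 46^2)/79 = 316/79 = 4, a_6 = floor((49 + 46)/4) = 23.
  m_7 = 4*23 - 46 = 46, d_7 = (2432 - 46^2)/4 = 316/4 = 79, a_7 = floor((49 + 46)/79) = 1.
  m_8 = 79*1 - 46 = 33, d_8 = (2432 - 33^2)/79 = 1343/79 = 17, a_8 = floor((49 + 33)/17) = 4.
  m_9 = 17*4 - 33 = 35, d_9 = (2432 - 35^2)/17 = 1207/17 = 71, a_9 = floor((49 + 35)/71) = 1.
  m_10 = 71*1 - 35 = 36, d_10 = (2432 - 36^2)/71 = 1136/71 = 16, a_10 = floor((49 + 36)/16) = 5.
  m_11 = 16*5 - 36 = 44, d_11 = (2432 - 44^2)/16 = 496/16 = 31, a_11 = floor((49 + 44)/31) = 3.
  m_12 = 31*3 - 44 = 49, d_12 = (2432 - 49^2)/31 = 31/31 = 1, a_12 = floor((49 + 49)/1) = 98.
  m_13 = 1*98 - 49 = 49, d_13 = (2432 - 49^2)/1 = 31/1 = 31: (m_13, d_13) = (m_1, d_1) = (49, 31), so from here the quotients repeat a_1, ..., a_12; the period length is 12.
So sqrt(2432) = [49; (3, 5, 1, 4, 1, 23, 1, 4, 1, 5, 3, 98)] with period length k = 12.
k is even, so the fundamental solution of x^2 - 2432y^2 = 1 is (p_{k-1}, q_{k-1}) = (p_11, q_11); compute convergents through index 11.
Convergents (p_i = a_i*p_{i-1} + p_{i-2}, q_i = a_i*q_{i-1} + q_{i-2} with p_{-2}=0, p_{-1}=1, q_{-2}=1, q_{-1}=0):
  i=0: a_0=49, p_0 = 49*1 + 0 = 49, q_0 = 49*0 + 1 = 1.
  i=1: a_1=3, p_1 = 3*49 + 1 = 148, q_1 = 3*1 + 0 = 3.
  i=2: a_2=5, p_2 = 5*148 + 49 = 789, q_2 = 5*3 + 1 = 16.
  i=3: a_3=1, p_3 = 1*789 + 148 = 937, q_3 = 1*16 + 3 = 19.
  i=4: a_4=4, p_4 = 4*937 + 789 = 4537, q_4 = 4*19 + 16 = 92.
  i=5: a_5=1, p_5 = 1*4537 + 937 = 5474, q_5 = 1*92 + 19 = 111.
  i=6: a_6=23, p_6 = 23*5474 + 4537 = 130439, q_6 = 23*111 + 92 = 2645.
  i=7: a_7=1, p_7 = 1*130439 + 5474 = 135913, q_7 = 1*2645 + 111 = 2756.
  i=8: a_8=4, p_8 = 4*135913 + 130439 = 674091, q_8 = 4*2756 + 2645 = 13669.
  i=9: a_9=1, p_9 = 1*674091 + 135913 = 810004, q_9 = 1*13669 + 2756 = 16425.
  i=10: a_10=5, p_10 = 5*810004 + 674091 = 4724111, q_10 = 5*16425 + 13669 = 95794.
  i=11: a_11=3, p_11 = 3*4724111 + 810004 = 14982337, q_11 = 3*95794 + 16425 = 303807.
Check: 14982337^2 - 2432*303807^2 = 224470421981569 - 224470421981568 = 1, so (x, y) = (14982337, 303807) solves the equation, and by the theorem it is the least positive solution.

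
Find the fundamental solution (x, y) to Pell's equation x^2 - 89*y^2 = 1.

First expand sqrt(89) as a continued fraction. With x_i = (sqrt(89) + m_i)/d_i and (m_0, d_0) = (0, 1): a_0 = floor(sqrt(89)) = 9, since 9^2 = 81 <= 89 < 100 = 10^2.
Iterate m_{i+1} = d_i*a_i - m_i, d_{i+1} = (89 - m_{i+1}^2)/d_i, a_{i+1} = floor((a_0 + m_{i+1})/d_{i+1}):
  m_1 = 1*9 - 0 = 9, d_1 = (89 - 9^2)/1 = 8/1 = 8, a_1 = floor((9 + 9)/8) = 2.
  m_2 = 8*2 - 9 = 7, d_2 = (89 - 7^2)/8 = 40/8 = 5, a_2 = floor((9 + 7)/5) = 3.
  m_3 = 5*3 - 7 = 8, d_3 = (89 - 8^2)/5 = 25/5 = 5, a_3 = floor((9 + 8)/5) = 3.
  m_4 = 5*3 - 8 = 7, d_4 = (89 - 7^2)/5 = 40/5 = 8, a_4 = floor((9 + 7)/8) = 2.
  m_5 = 8*2 - 7 = 9, d_5 = (89 - 9^2)/8 = 8/8 = 1, a_5 = floor((9 + 9)/1) = 18.
  m_6 = 1*18 - 9 = 9, d_6 = (89 - 9^2)/1 = 8/1 = 8: (m_6, d_6) = (m_1, d_1) = (9, 8), so from here the quotients repeat a_1, ..., a_5; the period length is 5.
So sqrt(89) = [9; (2, 3, 3, 2, 18)] with period length k = 5.
k is odd, so (p_{k-1}, q_{k-1}) only solves x^2 - 89y^2 = -1 and the fundamental solution of x^2 - 89y^2 = 1 is (p_{2k-1}, q_{2k-1}) = (p_9, q_9); compute convergents through index 9, running through the period twice.
Convergents (p_i = a_i*p_{i-1} + p_{i-2}, q_i = a_i*q_{i-1} + q_{i-2} with p_{-2}=0, p_{-1}=1, q_{-2}=1, q_{-1}=0):
  i=0: a_0=9, p_0 = 9*1 + 0 = 9, q_0 = 9*0 + 1 = 1.
  i=1: a_1=2, p_1 = 2*9 + 1 = 19, q_1 = 2*1 + 0 = 2.
  i=2: a_2=3, p_2 = 3*19 + 9 = 66, q_2 = 3*2 + 1 = 7.
  i=3: a_3=3, p_3 = 3*66 + 19 = 217, q_3 = 3*7 + 2 = 23.
  i=4: a_4=2, p_4 = 2*217 + 66 = 500, q_4 = 2*23 + 7 = 53.
  i=5: a_5=18, p_5 = 18*500 + 217 = 9217, q_5 = 18*53 + 23 = 977.
  i=6: a_6=2, p_6 = 2*9217 + 500 = 18934, q_6 = 2*977 + 53 = 2007.
  i=7: a_7=3, p_7 = 3*18934 + 9217 = 66019, q_7 = 3*2007 + 977 = 6998.
  i=8: a_8=3, p_8 = 3*66019 + 18934 = 216991, q_8 = 3*6998 + 2007 = 23001.
  i=9: a_9=2, p_9 = 2*216991 + 66019 = 500001, q_9 = 2*23001 + 6998 = 53000.
Indeed p_4^2 - 89*q_4^2 = 250000 - 250001 = -1, not +1.
Check: 500001^2 - 89*53000^2 = 250001000001 - 250001000000 = 1, so (x, y) = (500001, 53000) solves the equation, and by the theorem it is the least positive solution.

(x, y) = (500001, 53000)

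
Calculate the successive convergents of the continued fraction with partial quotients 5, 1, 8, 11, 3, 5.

5/1, 6/1, 53/9, 589/100, 1820/309, 9689/1645

Using the convergent recurrence p_i = a_i*p_{i-1} + p_{i-2}, q_i = a_i*q_{i-1} + q_{i-2} with p_{-2}=0, p_{-1}=1, q_{-2}=1, q_{-1}=0:
  i=0: a_0=5, p_0 = 5*1 + 0 = 5, q_0 = 5*0 + 1 = 1.
  i=1: a_1=1, p_1 = 1*5 + 1 = 6, q_1 = 1*1 + 0 = 1.
  i=2: a_2=8, p_2 = 8*6 + 5 = 53, q_2 = 8*1 + 1 = 9.
  i=3: a_3=11, p_3 = 11*53 + 6 = 589, q_3 = 11*9 + 1 = 100.
  i=4: a_4=3, p_4 = 3*589 + 53 = 1820, q_4 = 3*100 + 9 = 309.
  i=5: a_5=5, p_5 = 5*1820 + 589 = 9689, q_5 = 5*309 + 100 = 1645.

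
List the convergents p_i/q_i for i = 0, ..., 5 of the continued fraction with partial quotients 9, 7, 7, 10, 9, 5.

9/1, 64/7, 457/50, 4634/507, 42163/4613, 215449/23572

Using the convergent recurrence p_i = a_i*p_{i-1} + p_{i-2}, q_i = a_i*q_{i-1} + q_{i-2} with p_{-2}=0, p_{-1}=1, q_{-2}=1, q_{-1}=0:
  i=0: a_0=9, p_0 = 9*1 + 0 = 9, q_0 = 9*0 + 1 = 1.
  i=1: a_1=7, p_1 = 7*9 + 1 = 64, q_1 = 7*1 + 0 = 7.
  i=2: a_2=7, p_2 = 7*64 + 9 = 457, q_2 = 7*7 + 1 = 50.
  i=3: a_3=10, p_3 = 10*457 + 64 = 4634, q_3 = 10*50 + 7 = 507.
  i=4: a_4=9, p_4 = 9*4634 + 457 = 42163, q_4 = 9*507 + 50 = 4613.
  i=5: a_5=5, p_5 = 5*42163 + 4634 = 215449, q_5 = 5*4613 + 507 = 23572.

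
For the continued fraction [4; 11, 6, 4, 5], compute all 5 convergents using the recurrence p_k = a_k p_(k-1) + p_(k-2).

4/1, 45/11, 274/67, 1141/279, 5979/1462

Using the convergent recurrence p_i = a_i*p_{i-1} + p_{i-2}, q_i = a_i*q_{i-1} + q_{i-2} with p_{-2}=0, p_{-1}=1, q_{-2}=1, q_{-1}=0:
  i=0: a_0=4, p_0 = 4*1 + 0 = 4, q_0 = 4*0 + 1 = 1.
  i=1: a_1=11, p_1 = 11*4 + 1 = 45, q_1 = 11*1 + 0 = 11.
  i=2: a_2=6, p_2 = 6*45 + 4 = 274, q_2 = 6*11 + 1 = 67.
  i=3: a_3=4, p_3 = 4*274 + 45 = 1141, q_3 = 4*67 + 11 = 279.
  i=4: a_4=5, p_4 = 5*1141 + 274 = 5979, q_4 = 5*279 + 67 = 1462.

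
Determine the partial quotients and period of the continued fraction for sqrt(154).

[12; (2, 2, 3, 1, 2, 1, 3, 2, 2, 24)]

Write x_i = (sqrt(154) + m_i)/d_i with (m_0, d_0) = (0, 1). a_0 = floor(sqrt(154)) = 12, since 12^2 = 144 <= 154 < 169 = 13^2.
Iterate m_{i+1} = d_i*a_i - m_i, d_{i+1} = (154 - m_{i+1}^2)/d_i, a_{i+1} = floor((a_0 + m_{i+1})/d_{i+1}):
  m_1 = 1*12 - 0 = 12, d_1 = (154 - 12^2)/1 = 10/1 = 10, a_1 = floor((12 + 12)/10) = 2.
  m_2 = 10*2 - 12 = 8, d_2 = (154 - 8^2)/10 = 90/10 = 9, a_2 = floor((12 + 8)/9) = 2.
  m_3 = 9*2 - 8 = 10, d_3 = (154 - 10^2)/9 = 54/9 = 6, a_3 = floor((12 + 10)/6) = 3.
  m_4 = 6*3 - 10 = 8, d_4 = (154 - 8^2)/6 = 90/6 = 15, a_4 = floor((12 + 8)/15) = 1.
  m_5 = 15*1 - 8 = 7, d_5 = (154 - 7^2)/15 = 105/15 = 7, a_5 = floor((12 + 7)/7) = 2.
  m_6 = 7*2 - 7 = 7, d_6 = (154 - 7^2)/7 = 105/7 = 15, a_6 = floor((12 + 7)/15) = 1.
  m_7 = 15*1 - 7 = 8, d_7 = (154 - 8^2)/15 = 90/15 = 6, a_7 = floor((12 + 8)/6) = 3.
  m_8 = 6*3 - 8 = 10, d_8 = (154 - 10^2)/6 = 54/6 = 9, a_8 = floor((12 + 10)/9) = 2.
  m_9 = 9*2 - 10 = 8, d_9 = (154 - 8^2)/9 = 90/9 = 10, a_9 = floor((12 + 8)/10) = 2.
  m_10 = 10*2 - 8 = 12, d_10 = (154 - 12^2)/10 = 10/10 = 1, a_10 = floor((12 + 12)/1) = 24.
  m_11 = 1*24 - 12 = 12, d_11 = (154 - 12^2)/1 = 10/1 = 10: (m_11, d_11) = (m_1, d_1) = (12, 10), so from here the quotients repeat a_1, ..., a_10; the period length is 10.
Hence the expansion of sqrt(154) is a_0 = 12 followed by the repeating block 2, 2, 3, 1, 2, 1, 3, 2, 2, 24 (period 10).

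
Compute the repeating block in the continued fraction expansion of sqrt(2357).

[48; (1, 1, 4, 1, 1, 1, 1, 4, 1, 1, 96)]

Write x_i = (sqrt(2357) + m_i)/d_i with (m_0, d_0) = (0, 1). a_0 = floor(sqrt(2357)) = 48, since 48^2 = 2304 <= 2357 < 2401 = 49^2.
Iterate m_{i+1} = d_i*a_i - m_i, d_{i+1} = (2357 - m_{i+1}^2)/d_i, a_{i+1} = floor((a_0 + m_{i+1})/d_{i+1}):
  m_1 = 1*48 - 0 = 48, d_1 = (2357 - 48^2)/1 = 53/1 = 53, a_1 = floor((48 + 48)/53) = 1.
  m_2 = 53*1 - 48 = 5, d_2 = (2357 - 5^2)/53 = 2332/53 = 44, a_2 = floor((48 + 5)/44) = 1.
  m_3 = 44*1 - 5 = 39, d_3 = (2357 - 39^2)/44 = 836/44 = 19, a_3 = floor((48 + 39)/19) = 4.
  m_4 = 19*4 - 39 = 37, d_4 = (2357 - 37^2)/19 = 988/19 = 52, a_4 = floor((48 + 37)/52) = 1.
  m_5 = 52*1 - 37 = 15, d_5 = (2357 - 15^2)/52 = 2132/52 = 41, a_5 = floor((48 + 15)/41) = 1.
  m_6 = 41*1 - 15 = 26, d_6 = (2357 - 26^2)/41 = 1681/41 = 41, a_6 = floor((48 + 26)/41) = 1.
  m_7 = 41*1 - 26 = 15, d_7 = (2357 - 15^2)/41 = 2132/41 = 52, a_7 = floor((48 + 15)/52) = 1.
  m_8 = 52*1 - 15 = 37, d_8 = (2357 - 37^2)/52 = 988/52 = 19, a_8 = floor((48 + 37)/19) = 4.
  m_9 = 19*4 - 37 = 39, d_9 = (2357 - 39^2)/19 = 836/19 = 44, a_9 = floor((48 + 39)/44) = 1.
  m_10 = 44*1 - 39 = 5, d_10 = (2357 - 5^2)/44 = 2332/44 = 53, a_10 = floor((48 + 5)/53) = 1.
  m_11 = 53*1 - 5 = 48, d_11 = (2357 - 48^2)/53 = 53/53 = 1, a_11 = floor((48 + 48)/1) = 96.
  m_12 = 1*96 - 48 = 48, d_12 = (2357 - 48^2)/1 = 53/1 = 53: (m_12, d_12) = (m_1, d_1) = (48, 53), so from here the quotients repeat a_1, ..., a_11; the period length is 11.
Hence the expansion of sqrt(2357) is a_0 = 48 followed by the repeating block 1, 1, 4, 1, 1, 1, 1, 4, 1, 1, 96 (period 11).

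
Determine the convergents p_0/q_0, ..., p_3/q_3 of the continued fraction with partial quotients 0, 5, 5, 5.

Using the convergent recurrence p_i = a_i*p_{i-1} + p_{i-2}, q_i = a_i*q_{i-1} + q_{i-2} with p_{-2}=0, p_{-1}=1, q_{-2}=1, q_{-1}=0:
  i=0: a_0=0, p_0 = 0*1 + 0 = 0, q_0 = 0*0 + 1 = 1.
  i=1: a_1=5, p_1 = 5*0 + 1 = 1, q_1 = 5*1 + 0 = 5.
  i=2: a_2=5, p_2 = 5*1 + 0 = 5, q_2 = 5*5 + 1 = 26.
  i=3: a_3=5, p_3 = 5*5 + 1 = 26, q_3 = 5*26 + 5 = 135.

0/1, 1/5, 5/26, 26/135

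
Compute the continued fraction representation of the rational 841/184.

[4; 1, 1, 3, 26]

Run the Euclidean algorithm on 841 and 184; the successive quotients are the partial quotients a_0, a_1, ... (each step inverts the fractional part left over by the previous one):
  841 = 4*184 + 105, so a_0 = 4.
  184 = 1*105 + 79, so a_1 = 1.
  105 = 1*79 + 26, so a_2 = 1.
  79 = 3*26 + 1, so a_3 = 3.
  26 = 26*1 + 0, so a_4 = 26.
The remainder reaches 0 after 5 divisions, so the expansion has 5 partial quotients, read off in order.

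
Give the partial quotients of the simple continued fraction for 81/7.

Run the Euclidean algorithm on 81 and 7; the successive quotients are the partial quotients a_0, a_1, ... (each step inverts the fractional part left over by the previous one):
  81 = 11*7 + 4, so a_0 = 11.
  7 = 1*4 + 3, so a_1 = 1.
  4 = 1*3 + 1, so a_2 = 1.
  3 = 3*1 + 0, so a_3 = 3.
The remainder reaches 0 after 4 divisions, so the expansion has 4 partial quotients, read off in order.

[11; 1, 1, 3]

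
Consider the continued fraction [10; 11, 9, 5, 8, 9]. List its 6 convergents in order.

10/1, 111/11, 1009/100, 5156/511, 42257/4188, 385469/38203

Using the convergent recurrence p_i = a_i*p_{i-1} + p_{i-2}, q_i = a_i*q_{i-1} + q_{i-2} with p_{-2}=0, p_{-1}=1, q_{-2}=1, q_{-1}=0:
  i=0: a_0=10, p_0 = 10*1 + 0 = 10, q_0 = 10*0 + 1 = 1.
  i=1: a_1=11, p_1 = 11*10 + 1 = 111, q_1 = 11*1 + 0 = 11.
  i=2: a_2=9, p_2 = 9*111 + 10 = 1009, q_2 = 9*11 + 1 = 100.
  i=3: a_3=5, p_3 = 5*1009 + 111 = 5156, q_3 = 5*100 + 11 = 511.
  i=4: a_4=8, p_4 = 8*5156 + 1009 = 42257, q_4 = 8*511 + 100 = 4188.
  i=5: a_5=9, p_5 = 9*42257 + 5156 = 385469, q_5 = 9*4188 + 511 = 38203.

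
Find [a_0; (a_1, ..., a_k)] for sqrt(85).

Write x_i = (sqrt(85) + m_i)/d_i with (m_0, d_0) = (0, 1). a_0 = floor(sqrt(85)) = 9, since 9^2 = 81 <= 85 < 100 = 10^2.
Iterate m_{i+1} = d_i*a_i - m_i, d_{i+1} = (85 - m_{i+1}^2)/d_i, a_{i+1} = floor((a_0 + m_{i+1})/d_{i+1}):
  m_1 = 1*9 - 0 = 9, d_1 = (85 - 9^2)/1 = 4/1 = 4, a_1 = floor((9 + 9)/4) = 4.
  m_2 = 4*4 - 9 = 7, d_2 = (85 - 7^2)/4 = 36/4 = 9, a_2 = floor((9 + 7)/9) = 1.
  m_3 = 9*1 - 7 = 2, d_3 = (85 - 2^2)/9 = 81/9 = 9, a_3 = floor((9 + 2)/9) = 1.
  m_4 = 9*1 - 2 = 7, d_4 = (85 - 7^2)/9 = 36/9 = 4, a_4 = floor((9 + 7)/4) = 4.
  m_5 = 4*4 - 7 = 9, d_5 = (85 - 9^2)/4 = 4/4 = 1, a_5 = floor((9 + 9)/1) = 18.
  m_6 = 1*18 - 9 = 9, d_6 = (85 - 9^2)/1 = 4/1 = 4: (m_6, d_6) = (m_1, d_1) = (9, 4), so from here the quotients repeat a_1, ..., a_5; the period length is 5.
Hence the expansion of sqrt(85) is a_0 = 9 followed by the repeating block 4, 1, 1, 4, 18 (period 5).

[9; (4, 1, 1, 4, 18)]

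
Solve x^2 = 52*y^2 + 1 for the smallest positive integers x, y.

First expand sqrt(52) as a continued fraction. With x_i = (sqrt(52) + m_i)/d_i and (m_0, d_0) = (0, 1): a_0 = floor(sqrt(52)) = 7, since 7^2 = 49 <= 52 < 64 = 8^2.
Iterate m_{i+1} = d_i*a_i - m_i, d_{i+1} = (52 - m_{i+1}^2)/d_i, a_{i+1} = floor((a_0 + m_{i+1})/d_{i+1}):
  m_1 = 1*7 - 0 = 7, d_1 = (52 - 7^2)/1 = 3/1 = 3, a_1 = floor((7 + 7)/3) = 4.
  m_2 = 3*4 - 7 = 5, d_2 = (52 - 5^2)/3 = 27/3 = 9, a_2 = floor((7 + 5)/9) = 1.
  m_3 = 9*1 - 5 = 4, d_3 = (52 - 4^2)/9 = 36/9 = 4, a_3 = floor((7 + 4)/4) = 2.
  m_4 = 4*2 - 4 = 4, d_4 = (52 - 4^2)/4 = 36/4 = 9, a_4 = floor((7 + 4)/9) = 1.
  m_5 = 9*1 - 4 = 5, d_5 = (52 - 5^2)/9 = 27/9 = 3, a_5 = floor((7 + 5)/3) = 4.
  m_6 = 3*4 - 5 = 7, d_6 = (52 - 7^2)/3 = 3/3 = 1, a_6 = floor((7 + 7)/1) = 14.
  m_7 = 1*14 - 7 = 7, d_7 = (52 - 7^2)/1 = 3/1 = 3: (m_7, d_7) = (m_1, d_1) = (7, 3), so from here the quotients repeat a_1, ..., a_6; the period length is 6.
So sqrt(52) = [7; (4, 1, 2, 1, 4, 14)] with period length k = 6.
k is even, so the fundamental solution of x^2 - 52y^2 = 1 is (p_{k-1}, q_{k-1}) = (p_5, q_5); compute convergents through index 5.
Convergents (p_i = a_i*p_{i-1} + p_{i-2}, q_i = a_i*q_{i-1} + q_{i-2} with p_{-2}=0, p_{-1}=1, q_{-2}=1, q_{-1}=0):
  i=0: a_0=7, p_0 = 7*1 + 0 = 7, q_0 = 7*0 + 1 = 1.
  i=1: a_1=4, p_1 = 4*7 + 1 = 29, q_1 = 4*1 + 0 = 4.
  i=2: a_2=1, p_2 = 1*29 + 7 = 36, q_2 = 1*4 + 1 = 5.
  i=3: a_3=2, p_3 = 2*36 + 29 = 101, q_3 = 2*5 + 4 = 14.
  i=4: a_4=1, p_4 = 1*101 + 36 = 137, q_4 = 1*14 + 5 = 19.
  i=5: a_5=4, p_5 = 4*137 + 101 = 649, q_5 = 4*19 + 14 = 90.
Check: 649^2 - 52*90^2 = 421201 - 421200 = 1, so (x, y) = (649, 90) solves the equation, and by the theorem it is the least positive solution.

(x, y) = (649, 90)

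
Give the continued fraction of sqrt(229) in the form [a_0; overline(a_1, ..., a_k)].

[15; overline(7, 1, 1, 7, 30)]

Write x_i = (sqrt(229) + m_i)/d_i with (m_0, d_0) = (0, 1). a_0 = floor(sqrt(229)) = 15, since 15^2 = 225 <= 229 < 256 = 16^2.
Iterate m_{i+1} = d_i*a_i - m_i, d_{i+1} = (229 - m_{i+1}^2)/d_i, a_{i+1} = floor((a_0 + m_{i+1})/d_{i+1}):
  m_1 = 1*15 - 0 = 15, d_1 = (229 - 15^2)/1 = 4/1 = 4, a_1 = floor((15 + 15)/4) = 7.
  m_2 = 4*7 - 15 = 13, d_2 = (229 - 13^2)/4 = 60/4 = 15, a_2 = floor((15 + 13)/15) = 1.
  m_3 = 15*1 - 13 = 2, d_3 = (229 - 2^2)/15 = 225/15 = 15, a_3 = floor((15 + 2)/15) = 1.
  m_4 = 15*1 - 2 = 13, d_4 = (229 - 13^2)/15 = 60/15 = 4, a_4 = floor((15 + 13)/4) = 7.
  m_5 = 4*7 - 13 = 15, d_5 = (229 - 15^2)/4 = 4/4 = 1, a_5 = floor((15 + 15)/1) = 30.
  m_6 = 1*30 - 15 = 15, d_6 = (229 - 15^2)/1 = 4/1 = 4: (m_6, d_6) = (m_1, d_1) = (15, 4), so from here the quotients repeat a_1, ..., a_5; the period length is 5.
Hence the expansion of sqrt(229) is a_0 = 15 followed by the repeating block 7, 1, 1, 7, 30 (period 5).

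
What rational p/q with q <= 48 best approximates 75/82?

43/47

Expand x = 75/82 as a continued fraction with the Euclidean algorithm:
  75 = 0*82 + 75, so a_0 = 0.
  82 = 1*75 + 7, so a_1 = 1.
  75 = 10*7 + 5, so a_2 = 10.
  7 = 1*5 + 2, so a_3 = 1.
  5 = 2*2 + 1, so a_4 = 2.
  2 = 2*1 + 0, so a_5 = 2.
so x = [0; 1, 10, 1, 2, 2].
Convergents (p_i = a_i*p_{i-1} + p_{i-2}, q_i = a_i*q_{i-1} + q_{i-2} with p_{-2}=0, p_{-1}=1, q_{-2}=1, q_{-1}=0), until the denominator exceeds 48:
  i=0: a_0=0, p_0 = 0*1 + 0 = 0, q_0 = 0*0 + 1 = 1.
  i=1: a_1=1, p_1 = 1*0 + 1 = 1, q_1 = 1*1 + 0 = 1.
  i=2: a_2=10, p_2 = 10*1 + 0 = 10, q_2 = 10*1 + 1 = 11.
  i=3: a_3=1, p_3 = 1*10 + 1 = 11, q_3 = 1*11 + 1 = 12.
  i=4: a_4=2, p_4 = 2*11 + 10 = 32, q_4 = 2*12 + 11 = 35.
  i=5: a_5=2, p_5 = 2*32 + 11 = 75, q_5 = 2*35 + 12 = 82.
q_5 = 82 > 48, so the last convergent with denominator <= 48 is p_4/q_4 = 32/35.
The closest fraction with denominator <= 48 is either p_4/q_4 or the intermediate fraction (k*p_4 + p_3)/(k*q_4 + q_3) with the largest k >= 1 whose denominator stays <= 48; these approach x as k grows, and every other convergent or intermediate fraction in range is farther away.
Largest k: floor((48 - q_3)/q_4) = floor((48 - 12)/35) = 1.
That gives (1*32 + 11)/(1*35 + 12) = 43/47.
Compare the errors: |x - 32/35| = |75*35 - 32*82|/(82*35) = 1/2870, and |x - 43/47| = |75*47 - 43*82|/(82*47) = 1/3854.
Cross-multiplying, 1*2870 = 2870 < 3854 = 1*3854, so 1/3854 is smaller: the intermediate fraction 43/47 is closer to x than 32/35.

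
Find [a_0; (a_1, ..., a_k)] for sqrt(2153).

[46; (2, 2, 92)]

Write x_i = (sqrt(2153) + m_i)/d_i with (m_0, d_0) = (0, 1). a_0 = floor(sqrt(2153)) = 46, since 46^2 = 2116 <= 2153 < 2209 = 47^2.
Iterate m_{i+1} = d_i*a_i - m_i, d_{i+1} = (2153 - m_{i+1}^2)/d_i, a_{i+1} = floor((a_0 + m_{i+1})/d_{i+1}):
  m_1 = 1*46 - 0 = 46, d_1 = (2153 - 46^2)/1 = 37/1 = 37, a_1 = floor((46 + 46)/37) = 2.
  m_2 = 37*2 - 46 = 28, d_2 = (2153 - 28^2)/37 = 1369/37 = 37, a_2 = floor((46 + 28)/37) = 2.
  m_3 = 37*2 - 28 = 46, d_3 = (2153 - 46^2)/37 = 37/37 = 1, a_3 = floor((46 + 46)/1) = 92.
  m_4 = 1*92 - 46 = 46, d_4 = (2153 - 46^2)/1 = 37/1 = 37: (m_4, d_4) = (m_1, d_1) = (46, 37), so from here the quotients repeat a_1, ..., a_3; the period length is 3.
Hence the expansion of sqrt(2153) is a_0 = 46 followed by the repeating block 2, 2, 92 (period 3).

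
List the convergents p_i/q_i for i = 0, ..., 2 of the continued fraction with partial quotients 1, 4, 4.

Using the convergent recurrence p_i = a_i*p_{i-1} + p_{i-2}, q_i = a_i*q_{i-1} + q_{i-2} with p_{-2}=0, p_{-1}=1, q_{-2}=1, q_{-1}=0:
  i=0: a_0=1, p_0 = 1*1 + 0 = 1, q_0 = 1*0 + 1 = 1.
  i=1: a_1=4, p_1 = 4*1 + 1 = 5, q_1 = 4*1 + 0 = 4.
  i=2: a_2=4, p_2 = 4*5 + 1 = 21, q_2 = 4*4 + 1 = 17.

1/1, 5/4, 21/17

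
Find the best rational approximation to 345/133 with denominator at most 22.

57/22

Expand x = 345/133 as a continued fraction with the Euclidean algorithm:
  345 = 2*133 + 79, so a_0 = 2.
  133 = 1*79 + 54, so a_1 = 1.
  79 = 1*54 + 25, so a_2 = 1.
  54 = 2*25 + 4, so a_3 = 2.
  25 = 6*4 + 1, so a_4 = 6.
  4 = 4*1 + 0, so a_5 = 4.
so x = [2; 1, 1, 2, 6, 4].
Convergents (p_i = a_i*p_{i-1} + p_{i-2}, q_i = a_i*q_{i-1} + q_{i-2} with p_{-2}=0, p_{-1}=1, q_{-2}=1, q_{-1}=0), until the denominator exceeds 22:
  i=0: a_0=2, p_0 = 2*1 + 0 = 2, q_0 = 2*0 + 1 = 1.
  i=1: a_1=1, p_1 = 1*2 + 1 = 3, q_1 = 1*1 + 0 = 1.
  i=2: a_2=1, p_2 = 1*3 + 2 = 5, q_2 = 1*1 + 1 = 2.
  i=3: a_3=2, p_3 = 2*5 + 3 = 13, q_3 = 2*2 + 1 = 5.
  i=4: a_4=6, p_4 = 6*13 + 5 = 83, q_4 = 6*5 + 2 = 32.
q_4 = 32 > 22, so the last convergent with denominator <= 22 is p_3/q_3 = 13/5.
The closest fraction with denominator <= 22 is either p_3/q_3 or the intermediate fraction (k*p_3 + p_2)/(k*q_3 + q_2) with the largest k >= 1 whose denominator stays <= 22; these approach x as k grows, and every other convergent or intermediate fraction in range is farther away.
Largest k: floor((22 - q_2)/q_3) = floor((22 - 2)/5) = 4.
That gives (4*13 + 5)/(4*5 + 2) = 57/22.
Compare the errors: |x - 13/5| = |345*5 - 13*133|/(133*5) = 4/665, and |x - 57/22| = |345*22 - 57*133|/(133*22) = 9/2926.
Cross-multiplying, 9*665 = 5985 < 11704 = 4*2926, so 9/2926 is smaller: the intermediate fraction 57/22 is closer to x than 13/5.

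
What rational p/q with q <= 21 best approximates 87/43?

Expand x = 87/43 as a continued fraction with the Euclidean algorithm:
  87 = 2*43 + 1, so a_0 = 2.
  43 = 43*1 + 0, so a_1 = 43.
so x = [2; 43].
Convergents (p_i = a_i*p_{i-1} + p_{i-2}, q_i = a_i*q_{i-1} + q_{i-2} with p_{-2}=0, p_{-1}=1, q_{-2}=1, q_{-1}=0), until the denominator exceeds 21:
  i=0: a_0=2, p_0 = 2*1 + 0 = 2, q_0 = 2*0 + 1 = 1.
  i=1: a_1=43, p_1 = 43*2 + 1 = 87, q_1 = 43*1 + 0 = 43.
q_1 = 43 > 21, so the last convergent with denominator <= 21 is p_0/q_0 = 2/1.
The closest fraction with denominator <= 21 is either p_0/q_0 or the intermediate fraction (k*p_0 + p_{-1})/(k*q_0 + q_{-1}) with the largest k >= 1 whose denominator stays <= 21; these approach x as k grows, and every other convergent or intermediate fraction in range is farther away.
Largest k: floor((21 - q_{-1})/q_0) = floor((21 - 0)/1) = 21 (using the seeds p_{-1} = 1, q_{-1} = 0).
That gives (21*2 + 1)/(21*1 + 0) = 43/21.
Compare the errors: |x - 2/1| = |87*1 - 2*43|/(43*1) = 1/43, and |x - 43/21| = |87*21 - 43*43|/(43*21) = 22/903.
Cross-multiplying, 1*903 = 903 < 946 = 22*43, so 1/43 is smaller: the convergent 2/1 is closer to x than 43/21.

2/1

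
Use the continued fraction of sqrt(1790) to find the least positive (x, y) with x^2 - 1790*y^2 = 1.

(x, y) = (60501, 1430)

First expand sqrt(1790) as a continued fraction. With x_i = (sqrt(1790) + m_i)/d_i and (m_0, d_0) = (0, 1): a_0 = floor(sqrt(1790)) = 42, since 42^2 = 1764 <= 1790 < 1849 = 43^2.
Iterate m_{i+1} = d_i*a_i - m_i, d_{i+1} = (1790 - m_{i+1}^2)/d_i, a_{i+1} = floor((a_0 + m_{i+1})/d_{i+1}):
  m_1 = 1*42 - 0 = 42, d_1 = (1790 - 42^2)/1 = 26/1 = 26, a_1 = floor((42 + 42)/26) = 3.
  m_2 = 26*3 - 42 = 36, d_2 = (1790 - 36^2)/26 = 494/26 = 19, a_2 = floor((42 + 36)/19) = 4.
  m_3 = 19*4 - 36 = 40, d_3 = (1790 - 40^2)/19 = 190/19 = 10, a_3 = floor((42 + 40)/10) = 8.
  m_4 = 10*8 - 40 = 40, d_4 = (1790 - 40^2)/10 = 190/10 = 19, a_4 = floor((42 + 40)/19) = 4.
  m_5 = 19*4 - 40 = 36, d_5 = (1790 - 36^2)/19 = 494/19 = 26, a_5 = floor((42 + 36)/26) = 3.
  m_6 = 26*3 - 36 = 42, d_6 = (1790 - 42^2)/26 = 26/26 = 1, a_6 = floor((42 + 42)/1) = 84.
  m_7 = 1*84 - 42 = 42, d_7 = (1790 - 42^2)/1 = 26/1 = 26: (m_7, d_7) = (m_1, d_1) = (42, 26), so from here the quotients repeat a_1, ..., a_6; the period length is 6.
So sqrt(1790) = [42; (3, 4, 8, 4, 3, 84)] with period length k = 6.
k is even, so the fundamental solution of x^2 - 1790y^2 = 1 is (p_{k-1}, q_{k-1}) = (p_5, q_5); compute convergents through index 5.
Convergents (p_i = a_i*p_{i-1} + p_{i-2}, q_i = a_i*q_{i-1} + q_{i-2} with p_{-2}=0, p_{-1}=1, q_{-2}=1, q_{-1}=0):
  i=0: a_0=42, p_0 = 42*1 + 0 = 42, q_0 = 42*0 + 1 = 1.
  i=1: a_1=3, p_1 = 3*42 + 1 = 127, q_1 = 3*1 + 0 = 3.
  i=2: a_2=4, p_2 = 4*127 + 42 = 550, q_2 = 4*3 + 1 = 13.
  i=3: a_3=8, p_3 = 8*550 + 127 = 4527, q_3 = 8*13 + 3 = 107.
  i=4: a_4=4, p_4 = 4*4527 + 550 = 18658, q_4 = 4*107 + 13 = 441.
  i=5: a_5=3, p_5 = 3*18658 + 4527 = 60501, q_5 = 3*441 + 107 = 1430.
Check: 60501^2 - 1790*1430^2 = 3660371001 - 3660371000 = 1, so (x, y) = (60501, 1430) solves the equation, and by the theorem it is the least positive solution.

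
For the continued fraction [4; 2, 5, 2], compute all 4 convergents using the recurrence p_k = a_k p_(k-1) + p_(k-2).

Using the convergent recurrence p_i = a_i*p_{i-1} + p_{i-2}, q_i = a_i*q_{i-1} + q_{i-2} with p_{-2}=0, p_{-1}=1, q_{-2}=1, q_{-1}=0:
  i=0: a_0=4, p_0 = 4*1 + 0 = 4, q_0 = 4*0 + 1 = 1.
  i=1: a_1=2, p_1 = 2*4 + 1 = 9, q_1 = 2*1 + 0 = 2.
  i=2: a_2=5, p_2 = 5*9 + 4 = 49, q_2 = 5*2 + 1 = 11.
  i=3: a_3=2, p_3 = 2*49 + 9 = 107, q_3 = 2*11 + 2 = 24.

4/1, 9/2, 49/11, 107/24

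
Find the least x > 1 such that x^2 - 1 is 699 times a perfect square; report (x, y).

First expand sqrt(699) as a continued fraction. With x_i = (sqrt(699) + m_i)/d_i and (m_0, d_0) = (0, 1): a_0 = floor(sqrt(699)) = 26, since 26^2 = 676 <= 699 < 729 = 27^2.
Iterate m_{i+1} = d_i*a_i - m_i, d_{i+1} = (699 - m_{i+1}^2)/d_i, a_{i+1} = floor((a_0 + m_{i+1})/d_{i+1}):
  m_1 = 1*26 - 0 = 26, d_1 = (699 - 26^2)/1 = 23/1 = 23, a_1 = floor((26 + 26)/23) = 2.
  m_2 = 23*2 - 26 = 20, d_2 = (699 - 20^2)/23 = 299/23 = 13, a_2 = floor((26 + 20)/13) = 3.
  m_3 = 13*3 - 20 = 19, d_3 = (699 - 19^2)/13 = 338/13 = 26, a_3 = floor((26 + 19)/26) = 1.
  m_4 = 26*1 - 19 = 7, d_4 = (699 - 7^2)/26 = 650/26 = 25, a_4 = floor((26 + 7)/25) = 1.
  m_5 = 25*1 - 7 = 18, d_5 = (699 - 18^2)/25 = 375/25 = 15, a_5 = floor((26 + 18)/15) = 2.
  m_6 = 15*2 - 18 = 12, d_6 = (699 - 12^2)/15 = 555/15 = 37, a_6 = floor((26 + 12)/37) = 1.
  m_7 = 37*1 - 12 = 25, d_7 = (699 - 25^2)/37 = 74/37 = 2, a_7 = floor((26 + 25)/2) = 25.
  m_8 = 2*25 - 25 = 25, d_8 = (699 - 25^2)/2 = 74/2 = 37, a_8 = floor((26 + 25)/37) = 1.
  m_9 = 37*1 - 25 = 12, d_9 = (699 - 12^2)/37 = 555/37 = 15, a_9 = floor((26 + 12)/15) = 2.
  m_10 = 15*2 - 12 = 18, d_10 = (699 - 18^2)/15 = 375/15 = 25, a_10 = floor((26 + 18)/25) = 1.
  m_11 = 25*1 - 18 = 7, d_11 = (699 - 7^2)/25 = 650/25 = 26, a_11 = floor((26 + 7)/26) = 1.
  m_12 = 26*1 - 7 = 19, d_12 = (699 - 19^2)/26 = 338/26 = 13, a_12 = floor((26 + 19)/13) = 3.
  m_13 = 13*3 - 19 = 20, d_13 = (699 - 20^2)/13 = 299/13 = 23, a_13 = floor((26 + 20)/23) = 2.
  m_14 = 23*2 - 20 = 26, d_14 = (699 - 26^2)/23 = 23/23 = 1, a_14 = floor((26 + 26)/1) = 52.
  m_15 = 1*52 - 26 = 26, d_15 = (699 - 26^2)/1 = 23/1 = 23: (m_15, d_15) = (m_1, d_1) = (26, 23), so from here the quotients repeat a_1, ..., a_14; the period length is 14.
So sqrt(699) = [26; (2, 3, 1, 1, 2, 1, 25, 1, 2, 1, 1, 3, 2, 52)] with period length k = 14.
k is even, so the fundamental solution of x^2 - 699y^2 = 1 is (p_{k-1}, q_{k-1}) = (p_13, q_13); compute convergents through index 13.
Convergents (p_i = a_i*p_{i-1} + p_{i-2}, q_i = a_i*q_{i-1} + q_{i-2} with p_{-2}=0, p_{-1}=1, q_{-2}=1, q_{-1}=0):
  i=0: a_0=26, p_0 = 26*1 + 0 = 26, q_0 = 26*0 + 1 = 1.
  i=1: a_1=2, p_1 = 2*26 + 1 = 53, q_1 = 2*1 + 0 = 2.
  i=2: a_2=3, p_2 = 3*53 + 26 = 185, q_2 = 3*2 + 1 = 7.
  i=3: a_3=1, p_3 = 1*185 + 53 = 238, q_3 = 1*7 + 2 = 9.
  i=4: a_4=1, p_4 = 1*238 + 185 = 423, q_4 = 1*9 + 7 = 16.
  i=5: a_5=2, p_5 = 2*423 + 238 = 1084, q_5 = 2*16 + 9 = 41.
  i=6: a_6=1, p_6 = 1*1084 + 423 = 1507, q_6 = 1*41 + 16 = 57.
  i=7: a_7=25, p_7 = 25*1507 + 1084 = 38759, q_7 = 25*57 + 41 = 1466.
  i=8: a_8=1, p_8 = 1*38759 + 1507 = 40266, q_8 = 1*1466 + 57 = 1523.
  i=9: a_9=2, p_9 = 2*40266 + 38759 = 119291, q_9 = 2*1523 + 1466 = 4512.
  i=10: a_10=1, p_10 = 1*119291 + 40266 = 159557, q_10 = 1*4512 + 1523 = 6035.
  i=11: a_11=1, p_11 = 1*159557 + 119291 = 278848, q_11 = 1*6035 + 4512 = 10547.
  i=12: a_12=3, p_12 = 3*278848 + 159557 = 996101, q_12 = 3*10547 + 6035 = 37676.
  i=13: a_13=2, p_13 = 2*996101 + 278848 = 2271050, q_13 = 2*37676 + 10547 = 85899.
Check: 2271050^2 - 699*85899^2 = 5157668102500 - 5157668102499 = 1, so (x, y) = (2271050, 85899) solves the equation, and by the theorem it is the least positive solution.

(x, y) = (2271050, 85899)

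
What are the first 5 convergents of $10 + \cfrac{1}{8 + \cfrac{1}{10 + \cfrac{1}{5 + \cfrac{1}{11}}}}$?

Using the convergent recurrence p_i = a_i*p_{i-1} + p_{i-2}, q_i = a_i*q_{i-1} + q_{i-2} with p_{-2}=0, p_{-1}=1, q_{-2}=1, q_{-1}=0:
  i=0: a_0=10, p_0 = 10*1 + 0 = 10, q_0 = 10*0 + 1 = 1.
  i=1: a_1=8, p_1 = 8*10 + 1 = 81, q_1 = 8*1 + 0 = 8.
  i=2: a_2=10, p_2 = 10*81 + 10 = 820, q_2 = 10*8 + 1 = 81.
  i=3: a_3=5, p_3 = 5*820 + 81 = 4181, q_3 = 5*81 + 8 = 413.
  i=4: a_4=11, p_4 = 11*4181 + 820 = 46811, q_4 = 11*413 + 81 = 4624.

10/1, 81/8, 820/81, 4181/413, 46811/4624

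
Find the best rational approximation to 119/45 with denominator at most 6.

Expand x = 119/45 as a continued fraction with the Euclidean algorithm:
  119 = 2*45 + 29, so a_0 = 2.
  45 = 1*29 + 16, so a_1 = 1.
  29 = 1*16 + 13, so a_2 = 1.
  16 = 1*13 + 3, so a_3 = 1.
  13 = 4*3 + 1, so a_4 = 4.
  3 = 3*1 + 0, so a_5 = 3.
so x = [2; 1, 1, 1, 4, 3].
Convergents (p_i = a_i*p_{i-1} + p_{i-2}, q_i = a_i*q_{i-1} + q_{i-2} with p_{-2}=0, p_{-1}=1, q_{-2}=1, q_{-1}=0), until the denominator exceeds 6:
  i=0: a_0=2, p_0 = 2*1 + 0 = 2, q_0 = 2*0 + 1 = 1.
  i=1: a_1=1, p_1 = 1*2 + 1 = 3, q_1 = 1*1 + 0 = 1.
  i=2: a_2=1, p_2 = 1*3 + 2 = 5, q_2 = 1*1 + 1 = 2.
  i=3: a_3=1, p_3 = 1*5 + 3 = 8, q_3 = 1*2 + 1 = 3.
  i=4: a_4=4, p_4 = 4*8 + 5 = 37, q_4 = 4*3 + 2 = 14.
q_4 = 14 > 6, so the last convergent with denominator <= 6 is p_3/q_3 = 8/3.
The closest fraction with denominator <= 6 is either p_3/q_3 or the intermediate fraction (k*p_3 + p_2)/(k*q_3 + q_2) with the largest k >= 1 whose denominator stays <= 6; these approach x as k grows, and every other convergent or intermediate fraction in range is farther away.
Largest k: floor((6 - q_2)/q_3) = floor((6 - 2)/3) = 1.
That gives (1*8 + 5)/(1*3 + 2) = 13/5.
Compare the errors: |x - 8/3| = |119*3 - 8*45|/(45*3) = 3/135, and |x - 13/5| = |119*5 - 13*45|/(45*5) = 10/225.
Cross-multiplying, 3*225 = 675 < 1350 = 10*135, so 3/135 is smaller: the convergent 8/3 is closer to x than 13/5.

8/3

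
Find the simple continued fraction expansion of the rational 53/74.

Run the Euclidean algorithm on 53 and 74; the successive quotients are the partial quotients a_0, a_1, ... (each step inverts the fractional part left over by the previous one):
  53 = 0*74 + 53, so a_0 = 0.
  74 = 1*53 + 21, so a_1 = 1.
  53 = 2*21 + 11, so a_2 = 2.
  21 = 1*11 + 10, so a_3 = 1.
  11 = 1*10 + 1, so a_4 = 1.
  10 = 10*1 + 0, so a_5 = 10.
The remainder reaches 0 after 6 divisions, so the expansion has 6 partial quotients, read off in order.

[0; 1, 2, 1, 1, 10]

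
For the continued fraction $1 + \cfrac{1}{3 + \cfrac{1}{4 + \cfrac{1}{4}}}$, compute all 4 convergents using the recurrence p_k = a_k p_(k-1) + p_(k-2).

1/1, 4/3, 17/13, 72/55

Using the convergent recurrence p_i = a_i*p_{i-1} + p_{i-2}, q_i = a_i*q_{i-1} + q_{i-2} with p_{-2}=0, p_{-1}=1, q_{-2}=1, q_{-1}=0:
  i=0: a_0=1, p_0 = 1*1 + 0 = 1, q_0 = 1*0 + 1 = 1.
  i=1: a_1=3, p_1 = 3*1 + 1 = 4, q_1 = 3*1 + 0 = 3.
  i=2: a_2=4, p_2 = 4*4 + 1 = 17, q_2 = 4*3 + 1 = 13.
  i=3: a_3=4, p_3 = 4*17 + 4 = 72, q_3 = 4*13 + 3 = 55.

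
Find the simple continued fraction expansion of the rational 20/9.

Run the Euclidean algorithm on 20 and 9; the successive quotients are the partial quotients a_0, a_1, ... (each step inverts the fractional part left over by the previous one):
  20 = 2*9 + 2, so a_0 = 2.
  9 = 4*2 + 1, so a_1 = 4.
  2 = 2*1 + 0, so a_2 = 2.
The remainder reaches 0 after 3 divisions, so the expansion has 3 partial quotients, read off in order.

[2; 4, 2]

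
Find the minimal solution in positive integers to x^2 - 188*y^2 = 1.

First expand sqrt(188) as a continued fraction. With x_i = (sqrt(188) + m_i)/d_i and (m_0, d_0) = (0, 1): a_0 = floor(sqrt(188)) = 13, since 13^2 = 169 <= 188 < 196 = 14^2.
Iterate m_{i+1} = d_i*a_i - m_i, d_{i+1} = (188 - m_{i+1}^2)/d_i, a_{i+1} = floor((a_0 + m_{i+1})/d_{i+1}):
  m_1 = 1*13 - 0 = 13, d_1 = (188 - 13^2)/1 = 19/1 = 19, a_1 = floor((13 + 13)/19) = 1.
  m_2 = 19*1 - 13 = 6, d_2 = (188 - 6^2)/19 = 152/19 = 8, a_2 = floor((13 + 6)/8) = 2.
  m_3 = 8*2 - 6 = 10, d_3 = (188 - 10^2)/8 = 88/8 = 11, a_3 = floor((13 + 10)/11) = 2.
  m_4 = 11*2 - 10 = 12, d_4 = (188 - 12^2)/11 = 44/11 = 4, a_4 = floor((13 + 12)/4) = 6.
  m_5 = 4*6 - 12 = 12, d_5 = (188 - 12^2)/4 = 44/4 = 11, a_5 = floor((13 + 12)/11) = 2.
  m_6 = 11*2 - 12 = 10, d_6 = (188 - 10^2)/11 = 88/11 = 8, a_6 = floor((13 + 10)/8) = 2.
  m_7 = 8*2 - 10 = 6, d_7 = (188 - 6^2)/8 = 152/8 = 19, a_7 = floor((13 + 6)/19) = 1.
  m_8 = 19*1 - 6 = 13, d_8 = (188 - 13^2)/19 = 19/19 = 1, a_8 = floor((13 + 13)/1) = 26.
  m_9 = 1*26 - 13 = 13, d_9 = (188 - 13^2)/1 = 19/1 = 19: (m_9, d_9) = (m_1, d_1) = (13, 19), so from here the quotients repeat a_1, ..., a_8; the period length is 8.
So sqrt(188) = [13; (1, 2, 2, 6, 2, 2, 1, 26)] with period length k = 8.
k is even, so the fundamental solution of x^2 - 188y^2 = 1 is (p_{k-1}, q_{k-1}) = (p_7, q_7); compute convergents through index 7.
Convergents (p_i = a_i*p_{i-1} + p_{i-2}, q_i = a_i*q_{i-1} + q_{i-2} with p_{-2}=0, p_{-1}=1, q_{-2}=1, q_{-1}=0):
  i=0: a_0=13, p_0 = 13*1 + 0 = 13, q_0 = 13*0 + 1 = 1.
  i=1: a_1=1, p_1 = 1*13 + 1 = 14, q_1 = 1*1 + 0 = 1.
  i=2: a_2=2, p_2 = 2*14 + 13 = 41, q_2 = 2*1 + 1 = 3.
  i=3: a_3=2, p_3 = 2*41 + 14 = 96, q_3 = 2*3 + 1 = 7.
  i=4: a_4=6, p_4 = 6*96 + 41 = 617, q_4 = 6*7 + 3 = 45.
  i=5: a_5=2, p_5 = 2*617 + 96 = 1330, q_5 = 2*45 + 7 = 97.
  i=6: a_6=2, p_6 = 2*1330 + 617 = 3277, q_6 = 2*97 + 45 = 239.
  i=7: a_7=1, p_7 = 1*3277 + 1330 = 4607, q_7 = 1*239 + 97 = 336.
Check: 4607^2 - 188*336^2 = 21224449 - 21224448 = 1, so (x, y) = (4607, 336) solves the equation, and by the theorem it is the least positive solution.

(x, y) = (4607, 336)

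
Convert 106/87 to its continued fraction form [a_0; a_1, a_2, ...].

Run the Euclidean algorithm on 106 and 87; the successive quotients are the partial quotients a_0, a_1, ... (each step inverts the fractional part left over by the previous one):
  106 = 1*87 + 19, so a_0 = 1.
  87 = 4*19 + 11, so a_1 = 4.
  19 = 1*11 + 8, so a_2 = 1.
  11 = 1*8 + 3, so a_3 = 1.
  8 = 2*3 + 2, so a_4 = 2.
  3 = 1*2 + 1, so a_5 = 1.
  2 = 2*1 + 0, so a_6 = 2.
The remainder reaches 0 after 7 divisions, so the expansion has 7 partial quotients, read off in order.

[1; 4, 1, 1, 2, 1, 2]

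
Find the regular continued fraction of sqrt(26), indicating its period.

[5; (10)]

Write x_i = (sqrt(26) + m_i)/d_i with (m_0, d_0) = (0, 1). a_0 = floor(sqrt(26)) = 5, since 5^2 = 25 <= 26 < 36 = 6^2.
Iterate m_{i+1} = d_i*a_i - m_i, d_{i+1} = (26 - m_{i+1}^2)/d_i, a_{i+1} = floor((a_0 + m_{i+1})/d_{i+1}):
  m_1 = 1*5 - 0 = 5, d_1 = (26 - 5^2)/1 = 1/1 = 1, a_1 = floor((5 + 5)/1) = 10.
  m_2 = 1*10 - 5 = 5, d_2 = (26 - 5^2)/1 = 1/1 = 1: (m_2, d_2) = (m_1, d_1) = (5, 1), so from here the quotient a_1 repeats; the period length is 1.
Hence the expansion of sqrt(26) is a_0 = 5 followed by the repeating block 10 (period 1).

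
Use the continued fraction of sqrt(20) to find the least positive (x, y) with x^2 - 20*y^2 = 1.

First expand sqrt(20) as a continued fraction. With x_i = (sqrt(20) + m_i)/d_i and (m_0, d_0) = (0, 1): a_0 = floor(sqrt(20)) = 4, since 4^2 = 16 <= 20 < 25 = 5^2.
Iterate m_{i+1} = d_i*a_i - m_i, d_{i+1} = (20 - m_{i+1}^2)/d_i, a_{i+1} = floor((a_0 + m_{i+1})/d_{i+1}):
  m_1 = 1*4 - 0 = 4, d_1 = (20 - 4^2)/1 = 4/1 = 4, a_1 = floor((4 + 4)/4) = 2.
  m_2 = 4*2 - 4 = 4, d_2 = (20 - 4^2)/4 = 4/4 = 1, a_2 = floor((4 + 4)/1) = 8.
  m_3 = 1*8 - 4 = 4, d_3 = (20 - 4^2)/1 = 4/1 = 4: (m_3, d_3) = (m_1, d_1) = (4, 4), so from here the quotients repeat a_1, a_2; the period length is 2.
So sqrt(20) = [4; (2, 8)] with period length k = 2.
k is even, so the fundamental solution of x^2 - 20y^2 = 1 is (p_{k-1}, q_{k-1}) = (p_1, q_1); compute convergents through index 1.
Convergents (p_i = a_i*p_{i-1} + p_{i-2}, q_i = a_i*q_{i-1} + q_{i-2} with p_{-2}=0, p_{-1}=1, q_{-2}=1, q_{-1}=0):
  i=0: a_0=4, p_0 = 4*1 + 0 = 4, q_0 = 4*0 + 1 = 1.
  i=1: a_1=2, p_1 = 2*4 + 1 = 9, q_1 = 2*1 + 0 = 2.
Check: 9^2 - 20*2^2 = 81 - 80 = 1, so (x, y) = (9, 2) solves the equation, and by the theorem it is the least positive solution.

(x, y) = (9, 2)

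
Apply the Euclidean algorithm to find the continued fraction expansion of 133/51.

Run the Euclidean algorithm on 133 and 51; the successive quotients are the partial quotients a_0, a_1, ... (each step inverts the fractional part left over by the previous one):
  133 = 2*51 + 31, so a_0 = 2.
  51 = 1*31 + 20, so a_1 = 1.
  31 = 1*20 + 11, so a_2 = 1.
  20 = 1*11 + 9, so a_3 = 1.
  11 = 1*9 + 2, so a_4 = 1.
  9 = 4*2 + 1, so a_5 = 4.
  2 = 2*1 + 0, so a_6 = 2.
The remainder reaches 0 after 7 divisions, so the expansion has 7 partial quotients, read off in order.

[2; 1, 1, 1, 1, 4, 2]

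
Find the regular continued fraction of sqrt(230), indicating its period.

[15; (6, 30)]

Write x_i = (sqrt(230) + m_i)/d_i with (m_0, d_0) = (0, 1). a_0 = floor(sqrt(230)) = 15, since 15^2 = 225 <= 230 < 256 = 16^2.
Iterate m_{i+1} = d_i*a_i - m_i, d_{i+1} = (230 - m_{i+1}^2)/d_i, a_{i+1} = floor((a_0 + m_{i+1})/d_{i+1}):
  m_1 = 1*15 - 0 = 15, d_1 = (230 - 15^2)/1 = 5/1 = 5, a_1 = floor((15 + 15)/5) = 6.
  m_2 = 5*6 - 15 = 15, d_2 = (230 - 15^2)/5 = 5/5 = 1, a_2 = floor((15 + 15)/1) = 30.
  m_3 = 1*30 - 15 = 15, d_3 = (230 - 15^2)/1 = 5/1 = 5: (m_3, d_3) = (m_1, d_1) = (15, 5), so from here the quotients repeat a_1, a_2; the period length is 2.
Hence the expansion of sqrt(230) is a_0 = 15 followed by the repeating block 6, 30 (period 2).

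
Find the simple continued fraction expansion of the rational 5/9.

[0; 1, 1, 4]

Run the Euclidean algorithm on 5 and 9; the successive quotients are the partial quotients a_0, a_1, ... (each step inverts the fractional part left over by the previous one):
  5 = 0*9 + 5, so a_0 = 0.
  9 = 1*5 + 4, so a_1 = 1.
  5 = 1*4 + 1, so a_2 = 1.
  4 = 4*1 + 0, so a_3 = 4.
The remainder reaches 0 after 4 divisions, so the expansion has 4 partial quotients, read off in order.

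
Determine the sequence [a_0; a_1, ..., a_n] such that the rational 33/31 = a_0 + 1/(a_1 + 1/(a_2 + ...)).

Run the Euclidean algorithm on 33 and 31; the successive quotients are the partial quotients a_0, a_1, ... (each step inverts the fractional part left over by the previous one):
  33 = 1*31 + 2, so a_0 = 1.
  31 = 15*2 + 1, so a_1 = 15.
  2 = 2*1 + 0, so a_2 = 2.
The remainder reaches 0 after 3 divisions, so the expansion has 3 partial quotients, read off in order.

[1; 15, 2]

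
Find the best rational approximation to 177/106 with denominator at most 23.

5/3

Expand x = 177/106 as a continued fraction with the Euclidean algorithm:
  177 = 1*106 + 71, so a_0 = 1.
  106 = 1*71 + 35, so a_1 = 1.
  71 = 2*35 + 1, so a_2 = 2.
  35 = 35*1 + 0, so a_3 = 35.
so x = [1; 1, 2, 35].
Convergents (p_i = a_i*p_{i-1} + p_{i-2}, q_i = a_i*q_{i-1} + q_{i-2} with p_{-2}=0, p_{-1}=1, q_{-2}=1, q_{-1}=0), until the denominator exceeds 23:
  i=0: a_0=1, p_0 = 1*1 + 0 = 1, q_0 = 1*0 + 1 = 1.
  i=1: a_1=1, p_1 = 1*1 + 1 = 2, q_1 = 1*1 + 0 = 1.
  i=2: a_2=2, p_2 = 2*2 + 1 = 5, q_2 = 2*1 + 1 = 3.
  i=3: a_3=35, p_3 = 35*5 + 2 = 177, q_3 = 35*3 + 1 = 106.
q_3 = 106 > 23, so the last convergent with denominator <= 23 is p_2/q_2 = 5/3.
The closest fraction with denominator <= 23 is either p_2/q_2 or the intermediate fraction (k*p_2 + p_1)/(k*q_2 + q_1) with the largest k >= 1 whose denominator stays <= 23; these approach x as k grows, and every other convergent or intermediate fraction in range is farther away.
Largest k: floor((23 - q_1)/q_2) = floor((23 - 1)/3) = 7.
That gives (7*5 + 2)/(7*3 + 1) = 37/22.
Compare the errors: |x - 5/3| = |177*3 - 5*106|/(106*3) = 1/318, and |x - 37/22| = |177*22 - 37*106|/(106*22) = 28/2332.
Cross-multiplying, 1*2332 = 2332 < 8904 = 28*318, so 1/318 is smaller: the convergent 5/3 is closer to x than 37/22.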